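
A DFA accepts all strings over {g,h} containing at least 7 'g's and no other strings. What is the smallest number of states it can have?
By Myhill–Nerode, count the distinguishable equivalence classes: 8 classes — having seen 0, 1, …, 6, or ≥7 copies of 'g'; any two classes i < j (j ≤ 7) are distinguished by the string g^(7−j), which takes class j to 7 copies (accepted) but leaves class i below 7 (rejected).
8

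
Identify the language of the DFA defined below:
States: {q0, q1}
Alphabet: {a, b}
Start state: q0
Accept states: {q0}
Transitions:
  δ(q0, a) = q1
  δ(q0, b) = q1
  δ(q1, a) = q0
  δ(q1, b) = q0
Testing a few strings:
  'aa' → accept
  'abb' → reject
  'b' → reject
  'ba' → accept
State roles: q0=even length so far; q1=odd length so far
All strings over {a,b} of even length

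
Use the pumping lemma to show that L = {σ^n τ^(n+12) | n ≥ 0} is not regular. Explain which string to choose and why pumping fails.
Assume L is regular with pumping length p. Idea: pumping the σ-block breaks the fixed offset of 12.
Choose s = σ^p τ^(p+12) ∈ L. By the pumping lemma, s = xyz with |xy| ≤ p, |y| > 0, so y = σ^k with k ≥ 1. Then xy²z = σ^(p+k) τ^(p+12). For this to be in L we would need p+12 = (p+k)+12, i.e. k = 0, contradicting k ≥ 1. So xy²z ∉ L.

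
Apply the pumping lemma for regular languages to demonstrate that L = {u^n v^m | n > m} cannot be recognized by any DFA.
Assume L is regular with pumping length p. Idea: pumping down the u-block drops the u-count to at most the v-count.
Choose s = u^(p+1) v^p ∈ L (|s| = 2p+1 ≥ p). By the pumping lemma, s = xyz with |xy| ≤ p, |y| > 0, so y = u^k with k ≥ 1. Take i = 0: xz = u^(p+1−k) v^p. Since k ≥ 1, p+1−k ≤ p, so the number of u's is no longer strictly greater than the number of v's, hence xz ∉ L.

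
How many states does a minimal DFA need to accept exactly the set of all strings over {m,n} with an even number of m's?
By Myhill–Nerode, count the distinguishable equivalence classes: two classes — parity of the count of m's.
2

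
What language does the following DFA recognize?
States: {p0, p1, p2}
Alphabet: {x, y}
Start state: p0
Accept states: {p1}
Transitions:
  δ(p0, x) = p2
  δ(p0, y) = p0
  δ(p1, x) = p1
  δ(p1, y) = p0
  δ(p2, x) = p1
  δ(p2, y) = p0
Testing a few strings:
  'x' → reject
  'xy' → reject
  'y' → reject
  'yxy' → reject
State roles: p0=last symbol not x; p1=two trailing x's; p2=one trailing x
All strings over {x,y} ending with xx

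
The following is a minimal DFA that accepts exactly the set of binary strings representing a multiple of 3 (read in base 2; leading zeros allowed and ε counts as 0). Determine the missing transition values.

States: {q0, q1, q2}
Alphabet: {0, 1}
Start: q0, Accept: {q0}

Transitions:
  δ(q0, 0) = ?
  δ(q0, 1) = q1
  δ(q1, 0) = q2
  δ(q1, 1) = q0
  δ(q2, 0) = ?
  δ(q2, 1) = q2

From the language and accept set, identify what each state tracks — q0: value ≡ 0 (mod 3); q1: value ≡ 1 (mod 3); q2: value ≡ 2 (mod 3).
Each missing δ(q, a) is the state matching the new tracked value after reading a.
δ(q0, 0) = q0; δ(q2, 0) = q1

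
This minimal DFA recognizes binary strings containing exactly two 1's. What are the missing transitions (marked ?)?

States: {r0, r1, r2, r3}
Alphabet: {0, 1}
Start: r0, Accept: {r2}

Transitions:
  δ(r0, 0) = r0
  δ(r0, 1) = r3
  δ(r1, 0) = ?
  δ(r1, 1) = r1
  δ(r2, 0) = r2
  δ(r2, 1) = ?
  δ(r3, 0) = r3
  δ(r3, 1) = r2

From the language and accept set, identify what each state tracks — r0: zero 1's; r1: ≥ three 1's (dead); r2: two 1's; r3: one 1.
Each missing δ(q, a) is the state matching the new tracked value after reading a.
δ(r1, 0) = r1; δ(r2, 1) = r1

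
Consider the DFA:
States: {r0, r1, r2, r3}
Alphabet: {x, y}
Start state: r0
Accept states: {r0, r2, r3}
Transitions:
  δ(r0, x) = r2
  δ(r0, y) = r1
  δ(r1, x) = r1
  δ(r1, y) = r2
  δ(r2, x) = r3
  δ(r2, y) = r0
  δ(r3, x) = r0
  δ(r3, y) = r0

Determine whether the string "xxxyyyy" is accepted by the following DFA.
Processing string "xxxyyyy":
  r0 --x--> r2
  r2 --x--> r3
  r3 --x--> r0
  r0 --y--> r1
  r1 --y--> r2
  r2 --y--> r0
  r0 --y--> r1
Final state: r1
Accept states: {r0, r2, r3}
No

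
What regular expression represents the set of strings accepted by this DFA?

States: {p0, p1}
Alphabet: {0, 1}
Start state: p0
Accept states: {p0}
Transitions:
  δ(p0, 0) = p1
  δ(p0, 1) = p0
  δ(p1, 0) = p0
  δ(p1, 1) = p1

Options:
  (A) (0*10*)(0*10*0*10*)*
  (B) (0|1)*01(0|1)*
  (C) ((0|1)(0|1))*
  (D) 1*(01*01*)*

Check each option against the DFA on short strings; one disagreement eliminates an option:
  (A) (0*10*)(0*10*0*10*)*: on ε the DFA stays in p0 and accepts (p0 ∈ Accept), but the regex does not match it → eliminate
  (B) (0|1)*01(0|1)*: on ε the DFA stays in p0 and accepts (p0 ∈ Accept), but the regex does not match it → eliminate
  (C) ((0|1)(0|1))*: on '1' the DFA goes p0 → p0 and accepts (p0 ∈ Accept), but the regex does not match it → eliminate
  (D) 1*(01*01*)*: agrees with the DFA on every string of length ≤ 6
Only (D) is consistent with the DFA.
(D) 1*(01*01*)*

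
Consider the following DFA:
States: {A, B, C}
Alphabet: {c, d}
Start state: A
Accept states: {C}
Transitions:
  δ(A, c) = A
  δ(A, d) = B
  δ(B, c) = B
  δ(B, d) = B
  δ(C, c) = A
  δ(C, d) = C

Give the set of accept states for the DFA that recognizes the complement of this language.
Complement accept states = All states \ Original accept states
= {A, B, C} \ {C}
{A, B}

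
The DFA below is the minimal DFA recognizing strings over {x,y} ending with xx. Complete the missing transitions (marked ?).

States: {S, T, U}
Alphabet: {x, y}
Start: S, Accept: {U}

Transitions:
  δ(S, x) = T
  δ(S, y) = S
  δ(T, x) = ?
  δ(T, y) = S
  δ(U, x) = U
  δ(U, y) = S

From the language and accept set, identify what each state tracks — S: last symbol not x; T: one trailing x; U: two trailing x's.
Each missing δ(q, a) is the state matching the new tracked value after reading a.
δ(T, x) = U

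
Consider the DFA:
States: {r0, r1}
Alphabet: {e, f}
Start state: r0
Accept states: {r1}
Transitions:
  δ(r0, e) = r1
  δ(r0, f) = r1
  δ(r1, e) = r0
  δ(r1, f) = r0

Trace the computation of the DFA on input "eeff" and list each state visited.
read 'e': r0 → r1
  read 'e': r1 → r0
  read 'f': r0 → r1
  read 'f': r1 → r0
r0 -> r1 -> r0 -> r1 -> r0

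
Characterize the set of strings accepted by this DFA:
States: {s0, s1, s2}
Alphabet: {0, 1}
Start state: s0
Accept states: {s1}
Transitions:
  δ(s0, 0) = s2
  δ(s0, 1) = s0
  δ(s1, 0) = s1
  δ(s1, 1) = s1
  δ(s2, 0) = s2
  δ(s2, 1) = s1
Testing a few strings:
  '1111' → reject
  '01' → accept
  '0' → reject
  '1100' → reject
State roles: s0=no 0 seen yet; s1=substring 01 seen; s2=seen a 0, waiting for 1
All binary strings containing the substring 01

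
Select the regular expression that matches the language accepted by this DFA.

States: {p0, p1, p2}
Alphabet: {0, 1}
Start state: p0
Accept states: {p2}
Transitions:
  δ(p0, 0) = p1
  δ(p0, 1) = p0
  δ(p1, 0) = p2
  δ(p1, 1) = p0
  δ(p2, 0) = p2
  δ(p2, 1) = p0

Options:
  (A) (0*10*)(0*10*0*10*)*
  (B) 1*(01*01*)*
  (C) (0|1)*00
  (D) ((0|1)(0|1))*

Check each option against the DFA on short strings; one disagreement eliminates an option:
  (A) (0*10*)(0*10*0*10*)*: on '1' the DFA goes p0 → p0 and rejects (p0 ∉ Accept), but the regex matches it → eliminate
  (B) 1*(01*01*)*: on ε the DFA stays in p0 and rejects (p0 ∉ Accept), but the regex matches it → eliminate
  (C) (0|1)*00: agrees with the DFA on every string of length ≤ 6
  (D) ((0|1)(0|1))*: on ε the DFA stays in p0 and rejects (p0 ∉ Accept), but the regex matches it → eliminate
Only (C) is consistent with the DFA.
(C) (0|1)*00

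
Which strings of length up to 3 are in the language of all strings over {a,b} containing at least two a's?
aa, aaa, aab, aba, baa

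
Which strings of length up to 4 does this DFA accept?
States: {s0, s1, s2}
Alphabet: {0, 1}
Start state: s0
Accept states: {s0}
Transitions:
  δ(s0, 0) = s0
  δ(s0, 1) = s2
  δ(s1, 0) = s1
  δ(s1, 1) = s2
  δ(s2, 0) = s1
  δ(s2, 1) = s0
ε, 0, 00, 11, 000, 011, 110, 0000, 0011, 0110, 1011, 1100, 1111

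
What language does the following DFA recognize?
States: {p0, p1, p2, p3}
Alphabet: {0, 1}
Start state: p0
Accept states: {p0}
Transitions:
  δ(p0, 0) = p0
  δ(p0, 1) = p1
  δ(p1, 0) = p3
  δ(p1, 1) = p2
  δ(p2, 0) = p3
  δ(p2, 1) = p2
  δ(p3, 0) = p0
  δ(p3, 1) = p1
Testing a few strings:
  '1001' → reject
  '10' → reject
  '01' → reject
  '0' → accept
State roles: p0=value ≡ 0 (mod 4); p1=value ≡ 1 (mod 4); p2=value ≡ 3 (mod 4); p3=value ≡ 2 (mod 4)
All binary strings representing a multiple of 4 (read in base 2; leading zeros allowed and ε counts as 0)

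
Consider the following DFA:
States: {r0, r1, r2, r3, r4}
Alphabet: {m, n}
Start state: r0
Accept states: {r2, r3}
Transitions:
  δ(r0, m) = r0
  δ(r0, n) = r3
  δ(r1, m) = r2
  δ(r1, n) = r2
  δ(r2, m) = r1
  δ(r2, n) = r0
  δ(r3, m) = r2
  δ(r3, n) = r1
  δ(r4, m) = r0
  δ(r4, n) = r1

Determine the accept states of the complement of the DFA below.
Complement accept states = All states \ Original accept states
= {r0, r1, r2, r3, r4} \ {r2, r3}
{r0, r1, r4}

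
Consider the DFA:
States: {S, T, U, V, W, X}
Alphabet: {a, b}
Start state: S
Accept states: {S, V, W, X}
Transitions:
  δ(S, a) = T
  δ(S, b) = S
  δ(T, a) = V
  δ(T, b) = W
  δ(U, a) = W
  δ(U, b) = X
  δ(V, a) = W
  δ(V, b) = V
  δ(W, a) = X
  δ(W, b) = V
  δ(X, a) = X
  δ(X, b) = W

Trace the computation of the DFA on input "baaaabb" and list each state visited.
read 'b': S → S
  read 'a': S → T
  read 'a': T → V
  read 'a': V → W
  read 'a': W → X
  read 'b': X → W
  read 'b': W → V
S -> S -> T -> V -> W -> X -> W -> V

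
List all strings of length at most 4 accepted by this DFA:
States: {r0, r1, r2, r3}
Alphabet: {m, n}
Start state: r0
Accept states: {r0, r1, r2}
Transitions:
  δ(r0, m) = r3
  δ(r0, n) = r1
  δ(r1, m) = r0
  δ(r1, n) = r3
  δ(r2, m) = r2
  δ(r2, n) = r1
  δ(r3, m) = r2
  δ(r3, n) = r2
ε, n, mm, mn, nm, mmm, mmn, mnm, mnn, nmn, nnm, nnn, mmmm, mmmn, mmnm, mnmm, mnmn, mnnm, nmmm, nmmn, nmnm, nnmm, nnmn, nnnm, nnnn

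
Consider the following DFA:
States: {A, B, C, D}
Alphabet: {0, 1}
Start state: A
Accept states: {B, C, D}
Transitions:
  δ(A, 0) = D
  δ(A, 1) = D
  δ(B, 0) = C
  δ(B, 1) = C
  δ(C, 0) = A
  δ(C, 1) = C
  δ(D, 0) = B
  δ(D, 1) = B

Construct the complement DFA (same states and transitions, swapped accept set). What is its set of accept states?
Complement accept states = All states \ Original accept states
= {A, B, C, D} \ {B, C, D}
{A}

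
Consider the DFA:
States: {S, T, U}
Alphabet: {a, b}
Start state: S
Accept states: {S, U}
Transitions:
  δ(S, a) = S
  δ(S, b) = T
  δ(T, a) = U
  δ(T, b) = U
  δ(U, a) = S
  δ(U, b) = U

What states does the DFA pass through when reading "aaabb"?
read 'a': S → S
  read 'a': S → S
  read 'a': S → S
  read 'b': S → T
  read 'b': T → U
S -> S -> S -> S -> T -> U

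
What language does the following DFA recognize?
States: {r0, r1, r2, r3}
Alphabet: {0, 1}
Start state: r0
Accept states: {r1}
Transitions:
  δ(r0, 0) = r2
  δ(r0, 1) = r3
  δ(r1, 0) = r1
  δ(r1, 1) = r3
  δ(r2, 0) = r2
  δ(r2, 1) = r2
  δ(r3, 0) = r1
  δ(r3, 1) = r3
Testing a few strings:
  '010' → reject
  '1100' → accept
  '1' → reject
  '10' → accept
State roles: r0=no input read; r1=started with 1, last symbol 0; r2=started with 0 (dead); r3=started with 1, last symbol 1
All binary strings that start with 1 and end with 0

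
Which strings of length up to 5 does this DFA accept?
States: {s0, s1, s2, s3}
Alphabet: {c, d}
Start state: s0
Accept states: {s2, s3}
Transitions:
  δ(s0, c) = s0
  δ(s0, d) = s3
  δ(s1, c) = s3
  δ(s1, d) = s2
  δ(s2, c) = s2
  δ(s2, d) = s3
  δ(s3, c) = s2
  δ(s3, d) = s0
d, cd, dc, ccd, cdc, dcc, dcd, ddd, cccd, ccdc, cdcc, cdcd, cddd, dccc, dccd, dcdc, ddcd, dddc, ccccd, cccdc, ccdcc, ccdcd, ccddd, cdccc, cdccd, cdcdc, cddcd, cdddc, dcccc, dcccd, dccdc, dcdcc, dcdcd, dcddd, ddccd, ddcdc, dddcc, dddcd, ddddd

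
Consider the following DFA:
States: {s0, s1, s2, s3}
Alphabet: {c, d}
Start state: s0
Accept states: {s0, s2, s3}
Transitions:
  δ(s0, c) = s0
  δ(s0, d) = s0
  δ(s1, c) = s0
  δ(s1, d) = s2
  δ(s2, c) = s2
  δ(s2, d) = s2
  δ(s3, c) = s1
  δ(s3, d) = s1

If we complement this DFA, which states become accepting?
Complement accept states = All states \ Original accept states
= {s0, s1, s2, s3} \ {s0, s2, s3}
{s1}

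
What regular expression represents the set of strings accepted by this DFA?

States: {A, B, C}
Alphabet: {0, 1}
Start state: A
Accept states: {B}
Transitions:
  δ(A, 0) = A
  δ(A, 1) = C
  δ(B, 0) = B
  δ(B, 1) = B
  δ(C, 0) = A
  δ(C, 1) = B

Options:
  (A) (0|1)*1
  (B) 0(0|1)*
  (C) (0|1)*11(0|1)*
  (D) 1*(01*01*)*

Check each option against the DFA on short strings; one disagreement eliminates an option:
  (A) (0|1)*1: on '1' the DFA goes A → C and rejects (C ∉ Accept), but the regex matches it → eliminate
  (B) 0(0|1)*: on '0' the DFA goes A → A and rejects (A ∉ Accept), but the regex matches it → eliminate
  (C) (0|1)*11(0|1)*: agrees with the DFA on every string of length ≤ 6
  (D) 1*(01*01*)*: on ε the DFA stays in A and rejects (A ∉ Accept), but the regex matches it → eliminate
Only (C) is consistent with the DFA.
(C) (0|1)*11(0|1)*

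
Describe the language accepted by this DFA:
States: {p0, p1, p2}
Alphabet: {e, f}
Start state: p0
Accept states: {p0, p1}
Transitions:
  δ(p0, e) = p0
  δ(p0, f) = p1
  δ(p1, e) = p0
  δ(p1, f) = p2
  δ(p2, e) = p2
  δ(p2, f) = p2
Testing a few strings:
  'e' → accept
  'ff' → reject
  'ffe' → reject
  'eee' → accept
State roles: p0=last symbol not f (ok); p1=last symbol f (ok); p2=saw ff (dead)
All strings over {e,f} with no two consecutive f's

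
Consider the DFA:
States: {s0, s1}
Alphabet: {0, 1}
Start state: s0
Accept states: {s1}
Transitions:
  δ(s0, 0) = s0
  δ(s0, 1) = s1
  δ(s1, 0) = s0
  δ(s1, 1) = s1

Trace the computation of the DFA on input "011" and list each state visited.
read '0': s0 → s0
  read '1': s0 → s1
  read '1': s1 → s1
s0 -> s0 -> s1 -> s1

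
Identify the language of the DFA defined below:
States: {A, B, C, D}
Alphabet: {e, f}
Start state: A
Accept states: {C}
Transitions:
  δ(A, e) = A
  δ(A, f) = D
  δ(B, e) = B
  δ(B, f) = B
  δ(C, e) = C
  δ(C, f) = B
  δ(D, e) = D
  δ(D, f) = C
Testing a few strings:
  'e' → reject
  'ee' → reject
  'f' → reject
  'fffe' → reject
State roles: A=zero f's; B=≥ three f's (dead); C=two f's; D=one f
All strings over {e,f} containing exactly two f's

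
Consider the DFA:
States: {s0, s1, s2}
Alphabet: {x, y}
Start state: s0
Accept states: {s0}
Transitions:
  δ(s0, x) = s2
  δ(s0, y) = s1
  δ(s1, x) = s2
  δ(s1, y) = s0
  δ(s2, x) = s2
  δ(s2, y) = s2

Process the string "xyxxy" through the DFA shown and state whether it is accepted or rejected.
Processing string "xyxxy":
  s0 --x--> s2
  s2 --y--> s2
  s2 --x--> s2
  s2 --x--> s2
  s2 --y--> s2
Final state: s2
Accept states: {s0}
No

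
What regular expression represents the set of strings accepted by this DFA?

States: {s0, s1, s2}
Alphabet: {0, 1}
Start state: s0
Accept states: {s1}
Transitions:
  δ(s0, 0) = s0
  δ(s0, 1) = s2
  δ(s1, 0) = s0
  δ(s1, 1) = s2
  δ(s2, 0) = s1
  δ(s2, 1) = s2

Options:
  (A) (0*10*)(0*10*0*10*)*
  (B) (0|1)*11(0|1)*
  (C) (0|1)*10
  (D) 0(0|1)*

Check each option against the DFA on short strings; one disagreement eliminates an option:
  (A) (0*10*)(0*10*0*10*)*: on '1' the DFA goes s0 → s2 and rejects (s2 ∉ Accept), but the regex matches it → eliminate
  (B) (0|1)*11(0|1)*: on '10' the DFA goes s0 → s2 → s1 and accepts (s1 ∈ Accept), but the regex does not match it → eliminate
  (C) (0|1)*10: agrees with the DFA on every string of length ≤ 6
  (D) 0(0|1)*: on '0' the DFA goes s0 → s0 and rejects (s0 ∉ Accept), but the regex matches it → eliminate
Only (C) is consistent with the DFA.
(C) (0|1)*10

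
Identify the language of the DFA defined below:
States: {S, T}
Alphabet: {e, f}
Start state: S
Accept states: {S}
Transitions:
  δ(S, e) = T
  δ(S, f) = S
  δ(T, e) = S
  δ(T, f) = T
Testing a few strings:
  'fe' → reject
  'fff' → accept
  'eef' → accept
  'ef' → reject
State roles: S=even number of e's so far; T=odd number of e's so far
All strings over {e,f} with an even number of e's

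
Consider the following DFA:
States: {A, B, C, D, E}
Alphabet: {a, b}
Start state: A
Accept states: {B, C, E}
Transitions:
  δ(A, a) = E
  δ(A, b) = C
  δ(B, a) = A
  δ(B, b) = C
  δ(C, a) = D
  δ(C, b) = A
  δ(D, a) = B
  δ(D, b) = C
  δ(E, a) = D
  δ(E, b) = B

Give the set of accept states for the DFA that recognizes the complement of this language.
Complement accept states = All states \ Original accept states
= {A, B, C, D, E} \ {B, C, E}
{A, D}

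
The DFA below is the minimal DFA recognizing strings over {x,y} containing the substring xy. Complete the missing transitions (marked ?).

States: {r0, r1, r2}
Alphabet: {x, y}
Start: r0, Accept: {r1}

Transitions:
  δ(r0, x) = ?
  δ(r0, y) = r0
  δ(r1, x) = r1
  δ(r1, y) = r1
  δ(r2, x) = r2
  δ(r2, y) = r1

From the language and accept set, identify what each state tracks — r0: no x seen yet; r1: substring xy seen; r2: seen a x, waiting for y.
Each missing δ(q, a) is the state matching the new tracked value after reading a.
δ(r0, x) = r2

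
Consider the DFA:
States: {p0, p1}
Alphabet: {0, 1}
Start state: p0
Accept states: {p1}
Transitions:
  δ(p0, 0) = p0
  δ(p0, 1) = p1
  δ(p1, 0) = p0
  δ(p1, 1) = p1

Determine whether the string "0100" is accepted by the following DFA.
Processing string "0100":
  p0 --0--> p0
  p0 --1--> p1
  p1 --0--> p0
  p0 --0--> p0
Final state: p0
Accept states: {p1}
No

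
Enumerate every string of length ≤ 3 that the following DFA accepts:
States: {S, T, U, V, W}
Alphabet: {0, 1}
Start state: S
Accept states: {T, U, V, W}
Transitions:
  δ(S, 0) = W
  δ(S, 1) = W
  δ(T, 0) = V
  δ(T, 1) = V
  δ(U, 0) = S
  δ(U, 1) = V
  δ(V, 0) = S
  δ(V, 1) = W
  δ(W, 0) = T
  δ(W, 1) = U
0, 1, 00, 01, 10, 11, 000, 001, 011, 100, 101, 111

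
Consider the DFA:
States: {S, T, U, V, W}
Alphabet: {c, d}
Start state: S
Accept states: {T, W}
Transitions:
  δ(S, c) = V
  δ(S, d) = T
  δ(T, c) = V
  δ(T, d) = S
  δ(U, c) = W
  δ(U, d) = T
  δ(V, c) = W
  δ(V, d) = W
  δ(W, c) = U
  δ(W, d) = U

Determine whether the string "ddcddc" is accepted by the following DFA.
Processing string "ddcddc":
  S --d--> T
  T --d--> S
  S --c--> V
  V --d--> W
  W --d--> U
  U --c--> W
Final state: W
Accept states: {T, W}
Yes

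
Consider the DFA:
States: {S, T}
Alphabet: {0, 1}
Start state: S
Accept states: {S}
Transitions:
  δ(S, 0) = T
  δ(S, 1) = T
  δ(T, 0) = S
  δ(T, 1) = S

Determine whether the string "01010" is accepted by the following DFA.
Processing string "01010":
  S --0--> T
  T --1--> S
  S --0--> T
  T --1--> S
  S --0--> T
Final state: T
Accept states: {S}
No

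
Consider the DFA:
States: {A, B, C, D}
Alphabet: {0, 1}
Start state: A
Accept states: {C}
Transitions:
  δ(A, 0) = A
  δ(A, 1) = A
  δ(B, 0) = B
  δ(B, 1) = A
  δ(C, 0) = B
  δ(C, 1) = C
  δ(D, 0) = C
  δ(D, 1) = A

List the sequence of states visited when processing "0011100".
read '0': A → A
  read '0': A → A
  read '1': A → A
  read '1': A → A
  read '1': A → A
  read '0': A → A
  read '0': A → A
A -> A -> A -> A -> A -> A -> A -> A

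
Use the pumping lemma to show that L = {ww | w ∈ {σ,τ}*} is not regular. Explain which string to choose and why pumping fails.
Assume L is regular with pumping length p. Idea: pumping the leading σ-block breaks the equality of the two halves.
Choose s = σ^p τ σ^p τ ∈ L (with w = σ^p τ). |s| = 2p+2 ≥ p. By the pumping lemma, s = xyz with |xy| ≤ p, |y| > 0, so y = σ^k with k ≥ 1, in the first σ-block. Then xy²z = σ^(p+k) τ σ^p τ, of length 2p+2+k. If k is odd this length is odd, so it cannot be of the form ww. If k is even, each half has length p+1+k/2 ≤ p+k, so the first half lies entirely inside the leading σ-block and contains no τ, while the second half ends in τ; the halves differ. Either way xy²z ∉ L.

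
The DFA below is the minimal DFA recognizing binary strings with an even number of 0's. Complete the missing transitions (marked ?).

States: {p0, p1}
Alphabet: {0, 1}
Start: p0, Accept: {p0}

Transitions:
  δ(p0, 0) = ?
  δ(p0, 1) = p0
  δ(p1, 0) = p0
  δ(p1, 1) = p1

From the language and accept set, identify what each state tracks — p0: even number of 0's so far; p1: odd number of 0's so far.
Each missing δ(q, a) is the state matching the new tracked value after reading a.
δ(p0, 0) = p1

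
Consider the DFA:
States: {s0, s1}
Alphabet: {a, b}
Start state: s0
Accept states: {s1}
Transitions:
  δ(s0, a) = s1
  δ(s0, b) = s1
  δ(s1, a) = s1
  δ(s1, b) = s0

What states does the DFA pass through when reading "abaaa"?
read 'a': s0 → s1
  read 'b': s1 → s0
  read 'a': s0 → s1
  read 'a': s1 → s1
  read 'a': s1 → s1
s0 -> s1 -> s0 -> s1 -> s1 -> s1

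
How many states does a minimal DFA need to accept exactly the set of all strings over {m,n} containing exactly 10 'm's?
By Myhill–Nerode, count the distinguishable equivalence classes: 12 classes — having seen 0, 1, …, 10, or >10 copies of 'm'; the count-10 class is the only accepting one and >10 is dead.
12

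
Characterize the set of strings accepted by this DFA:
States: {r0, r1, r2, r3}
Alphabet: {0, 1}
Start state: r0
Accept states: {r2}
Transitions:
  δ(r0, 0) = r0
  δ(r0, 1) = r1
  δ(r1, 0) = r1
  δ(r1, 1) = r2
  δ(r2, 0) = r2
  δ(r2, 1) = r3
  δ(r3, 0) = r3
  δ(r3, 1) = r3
Testing a few strings:
  '001' → reject
  '0010' → reject
  '10' → reject
  '1010' → accept
State roles: r0=zero 1's; r1=one 1; r2=two 1's; r3=≥ three 1's (dead)
All binary strings containing exactly two 1's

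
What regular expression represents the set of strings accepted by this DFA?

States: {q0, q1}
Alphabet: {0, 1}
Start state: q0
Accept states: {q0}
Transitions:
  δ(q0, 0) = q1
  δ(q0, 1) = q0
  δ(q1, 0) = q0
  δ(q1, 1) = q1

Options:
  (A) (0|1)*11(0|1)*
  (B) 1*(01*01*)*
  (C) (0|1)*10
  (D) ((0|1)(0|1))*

Check each option against the DFA on short strings; one disagreement eliminates an option:
  (A) (0|1)*11(0|1)*: on ε the DFA stays in q0 and accepts (q0 ∈ Accept), but the regex does not match it → eliminate
  (B) 1*(01*01*)*: agrees with the DFA on every string of length ≤ 6
  (C) (0|1)*10: on ε the DFA stays in q0 and accepts (q0 ∈ Accept), but the regex does not match it → eliminate
  (D) ((0|1)(0|1))*: on '1' the DFA goes q0 → q0 and accepts (q0 ∈ Accept), but the regex does not match it → eliminate
Only (B) is consistent with the DFA.
(B) 1*(01*01*)*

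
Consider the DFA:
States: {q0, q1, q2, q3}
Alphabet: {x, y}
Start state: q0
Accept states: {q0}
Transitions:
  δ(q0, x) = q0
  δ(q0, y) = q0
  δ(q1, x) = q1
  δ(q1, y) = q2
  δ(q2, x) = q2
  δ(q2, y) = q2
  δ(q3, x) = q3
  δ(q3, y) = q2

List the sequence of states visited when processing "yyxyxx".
read 'y': q0 → q0
  read 'y': q0 → q0
  read 'x': q0 → q0
  read 'y': q0 → q0
  read 'x': q0 → q0
  read 'x': q0 → q0
q0 -> q0 -> q0 -> q0 -> q0 -> q0 -> q0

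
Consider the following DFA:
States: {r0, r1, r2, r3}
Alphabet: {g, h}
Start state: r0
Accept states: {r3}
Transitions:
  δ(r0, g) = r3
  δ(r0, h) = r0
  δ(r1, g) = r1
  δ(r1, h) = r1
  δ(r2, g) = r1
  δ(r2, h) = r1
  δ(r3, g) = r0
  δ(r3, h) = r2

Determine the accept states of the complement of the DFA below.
Complement accept states = All states \ Original accept states
= {r0, r1, r2, r3} \ {r3}
{r0, r1, r2}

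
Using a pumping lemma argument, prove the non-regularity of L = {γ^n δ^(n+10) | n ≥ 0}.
Assume L is regular with pumping length p. Idea: pumping the γ-block breaks the fixed offset of 10.
Choose s = γ^p δ^(p+10) ∈ L. By the pumping lemma, s = xyz with |xy| ≤ p, |y| > 0, so y = γ^k with k ≥ 1. Then xy²z = γ^(p+k) δ^(p+10). For this to be in L we would need p+10 = (p+k)+10, i.e. k = 0, contradicting k ≥ 1. So xy²z ∉ L.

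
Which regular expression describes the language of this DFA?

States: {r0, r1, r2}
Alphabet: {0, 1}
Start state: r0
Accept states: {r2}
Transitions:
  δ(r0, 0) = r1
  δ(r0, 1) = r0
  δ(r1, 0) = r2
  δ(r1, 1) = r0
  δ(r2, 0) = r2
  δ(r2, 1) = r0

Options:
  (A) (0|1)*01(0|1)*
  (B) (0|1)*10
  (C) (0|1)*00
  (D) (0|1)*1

Check each option against the DFA on short strings; one disagreement eliminates an option:
  (A) (0|1)*01(0|1)*: on '00' the DFA goes r0 → r1 → r2 and accepts (r2 ∈ Accept), but the regex does not match it → eliminate
  (B) (0|1)*10: on '00' the DFA goes r0 → r1 → r2 and accepts (r2 ∈ Accept), but the regex does not match it → eliminate
  (C) (0|1)*00: agrees with the DFA on every string of length ≤ 6
  (D) (0|1)*1: on '1' the DFA goes r0 → r0 and rejects (r0 ∉ Accept), but the regex matches it → eliminate
Only (C) is consistent with the DFA.
(C) (0|1)*00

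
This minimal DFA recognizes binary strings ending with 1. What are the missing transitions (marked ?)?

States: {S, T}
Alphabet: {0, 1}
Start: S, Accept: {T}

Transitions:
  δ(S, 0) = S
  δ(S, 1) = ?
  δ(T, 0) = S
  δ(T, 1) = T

From the language and accept set, identify what each state tracks — S: last symbol not 1; T: last symbol is 1.
Each missing δ(q, a) is the state matching the new tracked value after reading a.
δ(S, 1) = T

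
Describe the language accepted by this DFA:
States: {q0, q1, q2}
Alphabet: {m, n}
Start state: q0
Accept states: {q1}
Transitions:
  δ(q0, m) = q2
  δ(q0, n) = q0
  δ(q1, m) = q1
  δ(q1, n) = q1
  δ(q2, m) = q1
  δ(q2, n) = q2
Testing a few strings:
  'mnm' → accept
  'mnnm' → accept
  'mm' → accept
  'mn' → reject
State roles: q0=zero m's seen; q1=≥ two m's seen; q2=one m seen
All strings over {m,n} containing at least two m's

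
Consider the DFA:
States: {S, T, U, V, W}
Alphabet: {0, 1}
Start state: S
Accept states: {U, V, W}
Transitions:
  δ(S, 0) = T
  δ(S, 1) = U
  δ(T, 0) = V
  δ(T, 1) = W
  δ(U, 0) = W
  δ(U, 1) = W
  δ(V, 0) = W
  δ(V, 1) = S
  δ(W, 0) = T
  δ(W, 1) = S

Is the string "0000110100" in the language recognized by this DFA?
Processing string "0000110100":
  S --0--> T
  T --0--> V
  V --0--> W
  W --0--> T
  T --1--> W
  W --1--> S
  S --0--> T
  T --1--> W
  W --0--> T
  T --0--> V
Final state: V
Accept states: {U, V, W}
Yes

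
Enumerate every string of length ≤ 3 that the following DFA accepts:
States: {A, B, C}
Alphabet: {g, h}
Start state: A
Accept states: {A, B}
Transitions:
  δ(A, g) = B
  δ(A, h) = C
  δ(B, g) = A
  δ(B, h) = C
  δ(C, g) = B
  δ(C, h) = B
ε, g, gg, hg, hh, ggg, ghg, ghh, hgg, hhg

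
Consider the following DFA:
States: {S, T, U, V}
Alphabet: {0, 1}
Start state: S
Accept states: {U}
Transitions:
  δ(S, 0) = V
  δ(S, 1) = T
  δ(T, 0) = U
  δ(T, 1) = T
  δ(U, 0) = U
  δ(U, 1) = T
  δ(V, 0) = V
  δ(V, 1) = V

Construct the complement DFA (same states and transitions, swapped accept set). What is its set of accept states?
Complement accept states = All states \ Original accept states
= {S, T, U, V} \ {U}
{S, T, V}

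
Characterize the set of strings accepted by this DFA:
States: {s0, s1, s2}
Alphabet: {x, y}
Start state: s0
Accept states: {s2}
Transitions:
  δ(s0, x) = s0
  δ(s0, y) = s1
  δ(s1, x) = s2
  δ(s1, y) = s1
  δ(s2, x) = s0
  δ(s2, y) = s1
Testing a few strings:
  'y' → reject
  'xy' → reject
  'xyxy' → reject
  'yy' → reject
State roles: s0=no suffix match; s1=one trailing y; s2=suffix is yx
All strings over {x,y} ending with yx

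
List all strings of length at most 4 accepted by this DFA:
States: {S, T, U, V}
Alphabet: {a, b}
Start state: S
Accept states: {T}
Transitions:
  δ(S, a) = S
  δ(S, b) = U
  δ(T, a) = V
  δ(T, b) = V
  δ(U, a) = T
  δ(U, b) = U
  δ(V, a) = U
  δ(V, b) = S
ba, aba, bba, aaba, abba, bbba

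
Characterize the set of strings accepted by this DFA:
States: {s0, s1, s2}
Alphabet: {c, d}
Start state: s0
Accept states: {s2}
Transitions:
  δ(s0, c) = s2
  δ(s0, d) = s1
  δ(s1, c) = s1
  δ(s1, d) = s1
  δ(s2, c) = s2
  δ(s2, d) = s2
Testing a few strings:
  'dd' → reject
  'c' → accept
  'dcc' → reject
  'cdd' → accept
State roles: s0=no input read; s1=started with d (dead); s2=started with c
All strings over {c,d} starting with c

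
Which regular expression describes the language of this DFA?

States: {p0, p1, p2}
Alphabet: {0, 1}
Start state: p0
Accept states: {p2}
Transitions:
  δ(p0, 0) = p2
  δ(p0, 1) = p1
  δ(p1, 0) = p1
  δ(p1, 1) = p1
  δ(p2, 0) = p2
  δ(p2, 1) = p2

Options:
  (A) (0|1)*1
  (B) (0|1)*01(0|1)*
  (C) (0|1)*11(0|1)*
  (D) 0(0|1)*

Check each option against the DFA on short strings; one disagreement eliminates an option:
  (A) (0|1)*1: on '0' the DFA goes p0 → p2 and accepts (p2 ∈ Accept), but the regex does not match it → eliminate
  (B) (0|1)*01(0|1)*: on '0' the DFA goes p0 → p2 and accepts (p2 ∈ Accept), but the regex does not match it → eliminate
  (C) (0|1)*11(0|1)*: on '0' the DFA goes p0 → p2 and accepts (p2 ∈ Accept), but the regex does not match it → eliminate
  (D) 0(0|1)*: agrees with the DFA on every string of length ≤ 6
Only (D) is consistent with the DFA.
(D) 0(0|1)*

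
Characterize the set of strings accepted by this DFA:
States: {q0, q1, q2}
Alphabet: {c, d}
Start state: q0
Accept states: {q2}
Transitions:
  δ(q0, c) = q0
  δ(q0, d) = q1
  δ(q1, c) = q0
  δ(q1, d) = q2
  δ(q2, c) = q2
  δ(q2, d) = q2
Testing a few strings:
  'ccd' → reject
  'dc' → reject
  'dcd' → reject
  'cccc' → reject
State roles: q0=no progress toward dd; q1=one trailing d; q2=substring dd seen
All strings over {c,d} containing the substring dd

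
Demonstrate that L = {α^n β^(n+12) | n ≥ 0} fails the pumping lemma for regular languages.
Assume L is regular with pumping length p. Idea: pumping the α-block breaks the fixed offset of 12.
Choose s = α^p β^(p+12) ∈ L. By the pumping lemma, s = xyz with |xy| ≤ p, |y| > 0, so y = α^k with k ≥ 1. Then xy²z = α^(p+k) β^(p+12). For this to be in L we would need p+12 = (p+k)+12, i.e. k = 0, contradicting k ≥ 1. So xy²z ∉ L.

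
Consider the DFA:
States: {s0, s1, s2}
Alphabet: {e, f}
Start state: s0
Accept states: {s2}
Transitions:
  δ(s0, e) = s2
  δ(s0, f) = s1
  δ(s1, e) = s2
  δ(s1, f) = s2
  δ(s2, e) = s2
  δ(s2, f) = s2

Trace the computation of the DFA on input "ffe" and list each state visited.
read 'f': s0 → s1
  read 'f': s1 → s2
  read 'e': s2 → s2
s0 -> s1 -> s2 -> s2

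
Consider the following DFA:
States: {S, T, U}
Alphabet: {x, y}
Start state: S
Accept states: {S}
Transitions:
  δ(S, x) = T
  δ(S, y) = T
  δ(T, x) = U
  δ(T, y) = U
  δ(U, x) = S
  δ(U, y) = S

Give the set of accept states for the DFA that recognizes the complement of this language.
Complement accept states = All states \ Original accept states
= {S, T, U} \ {S}
{T, U}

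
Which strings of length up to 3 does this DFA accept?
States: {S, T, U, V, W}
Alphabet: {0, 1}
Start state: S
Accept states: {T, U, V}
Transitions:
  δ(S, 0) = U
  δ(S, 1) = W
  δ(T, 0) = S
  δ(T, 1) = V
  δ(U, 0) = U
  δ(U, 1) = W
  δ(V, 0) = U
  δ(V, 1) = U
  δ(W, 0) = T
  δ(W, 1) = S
0, 00, 10, 000, 010, 101, 110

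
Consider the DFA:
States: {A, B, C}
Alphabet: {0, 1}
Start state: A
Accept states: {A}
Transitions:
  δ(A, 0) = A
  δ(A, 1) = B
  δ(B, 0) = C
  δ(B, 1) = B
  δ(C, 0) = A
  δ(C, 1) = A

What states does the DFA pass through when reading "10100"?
read '1': A → B
  read '0': B → C
  read '1': C → A
  read '0': A → A
  read '0': A → A
A -> B -> C -> A -> A -> A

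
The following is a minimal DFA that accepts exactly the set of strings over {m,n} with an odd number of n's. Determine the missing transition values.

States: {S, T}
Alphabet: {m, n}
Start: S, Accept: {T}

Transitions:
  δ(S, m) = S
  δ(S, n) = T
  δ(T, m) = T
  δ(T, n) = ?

From the language and accept set, identify what each state tracks — S: even number of n's so far; T: odd number of n's so far.
Each missing δ(q, a) is the state matching the new tracked value after reading a.
δ(T, n) = S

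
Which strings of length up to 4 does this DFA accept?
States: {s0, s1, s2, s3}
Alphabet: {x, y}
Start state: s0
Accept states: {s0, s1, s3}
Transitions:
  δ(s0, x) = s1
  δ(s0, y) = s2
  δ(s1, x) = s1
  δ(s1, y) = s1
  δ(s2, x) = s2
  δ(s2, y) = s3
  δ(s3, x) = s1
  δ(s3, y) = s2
ε, x, xx, xy, yy, xxx, xxy, xyx, xyy, yxy, yyx, xxxx, xxxy, xxyx, xxyy, xyxx, xyxy, xyyx, xyyy, yxxy, yxyx, yyxx, yyxy, yyyy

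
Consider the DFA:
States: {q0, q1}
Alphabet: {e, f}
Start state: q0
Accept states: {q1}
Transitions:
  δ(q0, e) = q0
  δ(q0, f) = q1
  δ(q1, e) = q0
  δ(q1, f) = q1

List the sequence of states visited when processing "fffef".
read 'f': q0 → q1
  read 'f': q1 → q1
  read 'f': q1 → q1
  read 'e': q1 → q0
  read 'f': q0 → q1
q0 -> q1 -> q1 -> q1 -> q0 -> q1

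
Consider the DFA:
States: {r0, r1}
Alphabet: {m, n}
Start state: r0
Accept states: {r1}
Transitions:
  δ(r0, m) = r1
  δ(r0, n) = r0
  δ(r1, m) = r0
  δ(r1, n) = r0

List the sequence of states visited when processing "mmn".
read 'm': r0 → r1
  read 'm': r1 → r0
  read 'n': r0 → r0
r0 -> r1 -> r0 -> r0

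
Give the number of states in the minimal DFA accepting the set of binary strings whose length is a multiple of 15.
By Myhill–Nerode, count the distinguishable equivalence classes: 15 classes — one per residue of the length mod 15; class i is distinguished from class j by any string of length (15 − i) mod 15.
15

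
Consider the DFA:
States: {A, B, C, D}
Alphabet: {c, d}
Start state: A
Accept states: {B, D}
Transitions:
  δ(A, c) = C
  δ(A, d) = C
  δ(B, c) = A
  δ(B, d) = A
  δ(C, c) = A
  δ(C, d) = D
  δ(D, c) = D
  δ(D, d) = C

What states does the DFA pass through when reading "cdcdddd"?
read 'c': A → C
  read 'd': C → D
  read 'c': D → D
  read 'd': D → C
  read 'd': C → D
  read 'd': D → C
  read 'd': C → D
A -> C -> D -> D -> C -> D -> C -> D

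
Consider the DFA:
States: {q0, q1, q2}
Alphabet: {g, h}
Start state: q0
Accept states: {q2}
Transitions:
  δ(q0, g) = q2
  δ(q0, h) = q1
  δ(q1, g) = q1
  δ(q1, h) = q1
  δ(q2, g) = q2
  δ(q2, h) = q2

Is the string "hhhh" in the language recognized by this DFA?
Processing string "hhhh":
  q0 --h--> q1
  q1 --h--> q1
  q1 --h--> q1
  q1 --h--> q1
Final state: q1
Accept states: {q2}
No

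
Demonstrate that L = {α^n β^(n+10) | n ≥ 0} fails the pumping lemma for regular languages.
Assume L is regular with pumping length p. Idea: pumping the α-block breaks the fixed offset of 10.
Choose s = α^p β^(p+10) ∈ L. By the pumping lemma, s = xyz with |xy| ≤ p, |y| > 0, so y = α^k with k ≥ 1. Then xy²z = α^(p+k) β^(p+10). For this to be in L we would need p+10 = (p+k)+10, i.e. k = 0, contradicting k ≥ 1. So xy²z ∉ L.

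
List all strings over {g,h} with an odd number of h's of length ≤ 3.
h, gh, hg, ggh, ghg, hgg, hhh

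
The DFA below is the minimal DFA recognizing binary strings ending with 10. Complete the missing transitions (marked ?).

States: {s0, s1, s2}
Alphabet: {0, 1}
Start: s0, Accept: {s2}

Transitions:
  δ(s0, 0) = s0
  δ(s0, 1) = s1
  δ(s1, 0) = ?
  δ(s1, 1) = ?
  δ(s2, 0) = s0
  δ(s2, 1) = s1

From the language and accept set, identify what each state tracks — s0: no suffix match; s1: one trailing 1; s2: suffix is 10.
Each missing δ(q, a) is the state matching the new tracked value after reading a.
δ(s1, 0) = s2; δ(s1, 1) = s1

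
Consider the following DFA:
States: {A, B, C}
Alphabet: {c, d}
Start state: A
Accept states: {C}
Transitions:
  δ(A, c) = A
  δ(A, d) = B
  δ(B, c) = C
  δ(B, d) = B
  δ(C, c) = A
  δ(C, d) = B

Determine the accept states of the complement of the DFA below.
Complement accept states = All states \ Original accept states
= {A, B, C} \ {C}
{A, B}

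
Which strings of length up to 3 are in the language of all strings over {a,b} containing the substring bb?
bb, abb, bba, bbb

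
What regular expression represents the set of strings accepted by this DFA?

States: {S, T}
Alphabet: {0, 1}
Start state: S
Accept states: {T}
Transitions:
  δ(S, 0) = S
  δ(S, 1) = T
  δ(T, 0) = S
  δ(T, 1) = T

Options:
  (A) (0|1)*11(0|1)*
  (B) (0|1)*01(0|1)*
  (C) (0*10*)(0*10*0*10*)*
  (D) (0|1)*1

Check each option against the DFA on short strings; one disagreement eliminates an option:
  (A) (0|1)*11(0|1)*: on '1' the DFA goes S → T and accepts (T ∈ Accept), but the regex does not match it → eliminate
  (B) (0|1)*01(0|1)*: on '1' the DFA goes S → T and accepts (T ∈ Accept), but the regex does not match it → eliminate
  (C) (0*10*)(0*10*0*10*)*: on '10' the DFA goes S → T → S and rejects (S ∉ Accept), but the regex matches it → eliminate
  (D) (0|1)*1: agrees with the DFA on every string of length ≤ 6
Only (D) is consistent with the DFA.
(D) (0|1)*1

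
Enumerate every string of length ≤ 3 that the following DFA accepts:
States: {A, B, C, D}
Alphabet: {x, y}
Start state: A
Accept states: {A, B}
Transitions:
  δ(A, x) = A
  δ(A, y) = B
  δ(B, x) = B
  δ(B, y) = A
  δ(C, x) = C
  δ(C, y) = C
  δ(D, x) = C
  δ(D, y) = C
ε, x, y, xx, xy, yx, yy, xxx, xxy, xyx, xyy, yxx, yxy, yyx, yyy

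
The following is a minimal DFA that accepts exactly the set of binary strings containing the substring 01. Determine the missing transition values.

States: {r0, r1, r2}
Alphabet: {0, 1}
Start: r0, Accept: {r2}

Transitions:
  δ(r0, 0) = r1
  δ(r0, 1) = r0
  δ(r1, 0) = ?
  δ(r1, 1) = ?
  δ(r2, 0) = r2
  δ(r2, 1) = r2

From the language and accept set, identify what each state tracks — r0: no 0 seen yet; r1: seen a 0, waiting for 1; r2: substring 01 seen.
Each missing δ(q, a) is the state matching the new tracked value after reading a.
δ(r1, 0) = r1; δ(r1, 1) = r2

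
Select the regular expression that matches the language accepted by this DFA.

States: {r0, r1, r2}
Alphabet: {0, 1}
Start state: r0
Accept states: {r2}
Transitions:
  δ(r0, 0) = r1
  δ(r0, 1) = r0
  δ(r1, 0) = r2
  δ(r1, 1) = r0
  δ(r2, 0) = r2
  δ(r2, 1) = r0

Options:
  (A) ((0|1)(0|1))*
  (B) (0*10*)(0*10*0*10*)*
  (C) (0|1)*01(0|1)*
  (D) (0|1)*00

Check each option against the DFA on short strings; one disagreement eliminates an option:
  (A) ((0|1)(0|1))*: on ε the DFA stays in r0 and rejects (r0 ∉ Accept), but the regex matches it → eliminate
  (B) (0*10*)(0*10*0*10*)*: on '1' the DFA goes r0 → r0 and rejects (r0 ∉ Accept), but the regex matches it → eliminate
  (C) (0|1)*01(0|1)*: on '00' the DFA goes r0 → r1 → r2 and accepts (r2 ∈ Accept), but the regex does not match it → eliminate
  (D) (0|1)*00: agrees with the DFA on every string of length ≤ 6
Only (D) is consistent with the DFA.
(D) (0|1)*00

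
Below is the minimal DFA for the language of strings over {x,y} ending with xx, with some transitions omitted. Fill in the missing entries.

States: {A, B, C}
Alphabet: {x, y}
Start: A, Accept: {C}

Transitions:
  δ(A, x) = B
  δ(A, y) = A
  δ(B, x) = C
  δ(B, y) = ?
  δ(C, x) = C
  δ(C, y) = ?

From the language and accept set, identify what each state tracks — A: last symbol not x; B: one trailing x; C: two trailing x's.
Each missing δ(q, a) is the state matching the new tracked value after reading a.
δ(B, y) = A; δ(C, y) = A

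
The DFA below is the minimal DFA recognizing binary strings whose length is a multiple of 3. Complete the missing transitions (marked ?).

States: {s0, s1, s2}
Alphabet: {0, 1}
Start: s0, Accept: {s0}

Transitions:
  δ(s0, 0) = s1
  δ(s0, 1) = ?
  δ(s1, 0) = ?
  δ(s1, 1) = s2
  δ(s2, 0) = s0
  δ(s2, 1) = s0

From the language and accept set, identify what each state tracks — s0: length ≡ 0 (mod 3); s1: length ≡ 1 (mod 3); s2: length ≡ 2 (mod 3).
Each missing δ(q, a) is the state matching the new tracked value after reading a.
δ(s0, 1) = s1; δ(s1, 0) = s2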